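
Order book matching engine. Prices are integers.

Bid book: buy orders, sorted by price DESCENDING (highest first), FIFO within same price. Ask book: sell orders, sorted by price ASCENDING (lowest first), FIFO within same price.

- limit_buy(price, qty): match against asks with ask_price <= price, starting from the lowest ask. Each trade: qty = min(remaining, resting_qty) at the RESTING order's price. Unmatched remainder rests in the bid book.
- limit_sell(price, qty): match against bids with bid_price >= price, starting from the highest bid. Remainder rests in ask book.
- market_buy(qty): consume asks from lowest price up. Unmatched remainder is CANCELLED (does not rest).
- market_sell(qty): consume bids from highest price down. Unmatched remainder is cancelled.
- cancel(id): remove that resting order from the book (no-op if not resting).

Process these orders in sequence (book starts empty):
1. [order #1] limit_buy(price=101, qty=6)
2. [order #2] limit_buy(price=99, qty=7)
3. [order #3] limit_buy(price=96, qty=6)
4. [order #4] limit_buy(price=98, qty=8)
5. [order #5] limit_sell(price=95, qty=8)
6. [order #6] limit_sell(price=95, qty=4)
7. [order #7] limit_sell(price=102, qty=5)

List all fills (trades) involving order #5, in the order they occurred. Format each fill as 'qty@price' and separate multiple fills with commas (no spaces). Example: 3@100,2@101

Answer: 6@101,2@99

Derivation:
After op 1 [order #1] limit_buy(price=101, qty=6): fills=none; bids=[#1:6@101] asks=[-]
After op 2 [order #2] limit_buy(price=99, qty=7): fills=none; bids=[#1:6@101 #2:7@99] asks=[-]
After op 3 [order #3] limit_buy(price=96, qty=6): fills=none; bids=[#1:6@101 #2:7@99 #3:6@96] asks=[-]
After op 4 [order #4] limit_buy(price=98, qty=8): fills=none; bids=[#1:6@101 #2:7@99 #4:8@98 #3:6@96] asks=[-]
After op 5 [order #5] limit_sell(price=95, qty=8): fills=#1x#5:6@101 #2x#5:2@99; bids=[#2:5@99 #4:8@98 #3:6@96] asks=[-]
After op 6 [order #6] limit_sell(price=95, qty=4): fills=#2x#6:4@99; bids=[#2:1@99 #4:8@98 #3:6@96] asks=[-]
After op 7 [order #7] limit_sell(price=102, qty=5): fills=none; bids=[#2:1@99 #4:8@98 #3:6@96] asks=[#7:5@102]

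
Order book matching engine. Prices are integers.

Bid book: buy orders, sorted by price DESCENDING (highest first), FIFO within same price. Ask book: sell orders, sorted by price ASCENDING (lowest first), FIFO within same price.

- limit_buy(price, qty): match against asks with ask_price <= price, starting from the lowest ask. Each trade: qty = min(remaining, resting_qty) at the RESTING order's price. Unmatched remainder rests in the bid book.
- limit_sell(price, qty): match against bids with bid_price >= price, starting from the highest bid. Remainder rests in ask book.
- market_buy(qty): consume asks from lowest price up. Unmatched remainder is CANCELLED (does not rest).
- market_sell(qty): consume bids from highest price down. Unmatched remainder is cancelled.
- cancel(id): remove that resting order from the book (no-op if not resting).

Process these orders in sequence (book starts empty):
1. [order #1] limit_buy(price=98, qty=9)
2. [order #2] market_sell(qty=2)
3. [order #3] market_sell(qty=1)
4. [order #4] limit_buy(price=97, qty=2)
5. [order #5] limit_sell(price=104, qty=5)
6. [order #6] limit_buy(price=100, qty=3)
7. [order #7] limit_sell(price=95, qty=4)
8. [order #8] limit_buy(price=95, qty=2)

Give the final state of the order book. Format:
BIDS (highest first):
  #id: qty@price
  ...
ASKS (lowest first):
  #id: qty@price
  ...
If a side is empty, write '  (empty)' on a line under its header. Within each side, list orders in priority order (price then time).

Answer: BIDS (highest first):
  #1: 5@98
  #4: 2@97
  #8: 2@95
ASKS (lowest first):
  #5: 5@104

Derivation:
After op 1 [order #1] limit_buy(price=98, qty=9): fills=none; bids=[#1:9@98] asks=[-]
After op 2 [order #2] market_sell(qty=2): fills=#1x#2:2@98; bids=[#1:7@98] asks=[-]
After op 3 [order #3] market_sell(qty=1): fills=#1x#3:1@98; bids=[#1:6@98] asks=[-]
After op 4 [order #4] limit_buy(price=97, qty=2): fills=none; bids=[#1:6@98 #4:2@97] asks=[-]
After op 5 [order #5] limit_sell(price=104, qty=5): fills=none; bids=[#1:6@98 #4:2@97] asks=[#5:5@104]
After op 6 [order #6] limit_buy(price=100, qty=3): fills=none; bids=[#6:3@100 #1:6@98 #4:2@97] asks=[#5:5@104]
After op 7 [order #7] limit_sell(price=95, qty=4): fills=#6x#7:3@100 #1x#7:1@98; bids=[#1:5@98 #4:2@97] asks=[#5:5@104]
After op 8 [order #8] limit_buy(price=95, qty=2): fills=none; bids=[#1:5@98 #4:2@97 #8:2@95] asks=[#5:5@104]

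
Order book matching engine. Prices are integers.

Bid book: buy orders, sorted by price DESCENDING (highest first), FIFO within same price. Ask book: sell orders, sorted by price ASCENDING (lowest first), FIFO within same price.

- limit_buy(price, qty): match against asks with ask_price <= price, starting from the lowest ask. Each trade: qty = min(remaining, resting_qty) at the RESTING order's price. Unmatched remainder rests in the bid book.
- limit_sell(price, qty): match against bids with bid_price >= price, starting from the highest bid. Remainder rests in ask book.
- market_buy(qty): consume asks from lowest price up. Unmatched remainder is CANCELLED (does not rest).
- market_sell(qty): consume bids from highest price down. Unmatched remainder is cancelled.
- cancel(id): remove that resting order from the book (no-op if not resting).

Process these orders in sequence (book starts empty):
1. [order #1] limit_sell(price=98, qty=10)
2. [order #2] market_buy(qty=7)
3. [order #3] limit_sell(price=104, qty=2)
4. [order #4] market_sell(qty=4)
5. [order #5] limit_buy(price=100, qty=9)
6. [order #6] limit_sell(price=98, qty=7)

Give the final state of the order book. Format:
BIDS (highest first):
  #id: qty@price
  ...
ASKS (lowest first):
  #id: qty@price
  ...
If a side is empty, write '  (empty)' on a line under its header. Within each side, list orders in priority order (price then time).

After op 1 [order #1] limit_sell(price=98, qty=10): fills=none; bids=[-] asks=[#1:10@98]
After op 2 [order #2] market_buy(qty=7): fills=#2x#1:7@98; bids=[-] asks=[#1:3@98]
After op 3 [order #3] limit_sell(price=104, qty=2): fills=none; bids=[-] asks=[#1:3@98 #3:2@104]
After op 4 [order #4] market_sell(qty=4): fills=none; bids=[-] asks=[#1:3@98 #3:2@104]
After op 5 [order #5] limit_buy(price=100, qty=9): fills=#5x#1:3@98; bids=[#5:6@100] asks=[#3:2@104]
After op 6 [order #6] limit_sell(price=98, qty=7): fills=#5x#6:6@100; bids=[-] asks=[#6:1@98 #3:2@104]

Answer: BIDS (highest first):
  (empty)
ASKS (lowest first):
  #6: 1@98
  #3: 2@104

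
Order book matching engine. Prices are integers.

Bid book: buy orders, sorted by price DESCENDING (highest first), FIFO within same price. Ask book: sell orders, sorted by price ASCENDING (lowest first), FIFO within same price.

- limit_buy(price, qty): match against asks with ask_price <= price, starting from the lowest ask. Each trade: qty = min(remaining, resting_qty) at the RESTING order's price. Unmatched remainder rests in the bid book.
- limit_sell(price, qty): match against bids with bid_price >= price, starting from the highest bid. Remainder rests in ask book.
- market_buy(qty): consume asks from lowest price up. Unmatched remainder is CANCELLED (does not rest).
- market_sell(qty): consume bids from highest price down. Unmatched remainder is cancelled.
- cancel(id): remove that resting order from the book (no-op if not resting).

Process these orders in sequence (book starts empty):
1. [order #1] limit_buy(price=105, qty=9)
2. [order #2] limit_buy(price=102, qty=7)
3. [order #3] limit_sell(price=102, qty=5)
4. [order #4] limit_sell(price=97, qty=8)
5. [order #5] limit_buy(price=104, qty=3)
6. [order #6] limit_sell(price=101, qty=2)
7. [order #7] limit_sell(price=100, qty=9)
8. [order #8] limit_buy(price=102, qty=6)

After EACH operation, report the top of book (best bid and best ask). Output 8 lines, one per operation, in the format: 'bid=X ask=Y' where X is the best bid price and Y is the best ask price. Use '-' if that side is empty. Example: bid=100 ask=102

After op 1 [order #1] limit_buy(price=105, qty=9): fills=none; bids=[#1:9@105] asks=[-]
After op 2 [order #2] limit_buy(price=102, qty=7): fills=none; bids=[#1:9@105 #2:7@102] asks=[-]
After op 3 [order #3] limit_sell(price=102, qty=5): fills=#1x#3:5@105; bids=[#1:4@105 #2:7@102] asks=[-]
After op 4 [order #4] limit_sell(price=97, qty=8): fills=#1x#4:4@105 #2x#4:4@102; bids=[#2:3@102] asks=[-]
After op 5 [order #5] limit_buy(price=104, qty=3): fills=none; bids=[#5:3@104 #2:3@102] asks=[-]
After op 6 [order #6] limit_sell(price=101, qty=2): fills=#5x#6:2@104; bids=[#5:1@104 #2:3@102] asks=[-]
After op 7 [order #7] limit_sell(price=100, qty=9): fills=#5x#7:1@104 #2x#7:3@102; bids=[-] asks=[#7:5@100]
After op 8 [order #8] limit_buy(price=102, qty=6): fills=#8x#7:5@100; bids=[#8:1@102] asks=[-]

Answer: bid=105 ask=-
bid=105 ask=-
bid=105 ask=-
bid=102 ask=-
bid=104 ask=-
bid=104 ask=-
bid=- ask=100
bid=102 ask=-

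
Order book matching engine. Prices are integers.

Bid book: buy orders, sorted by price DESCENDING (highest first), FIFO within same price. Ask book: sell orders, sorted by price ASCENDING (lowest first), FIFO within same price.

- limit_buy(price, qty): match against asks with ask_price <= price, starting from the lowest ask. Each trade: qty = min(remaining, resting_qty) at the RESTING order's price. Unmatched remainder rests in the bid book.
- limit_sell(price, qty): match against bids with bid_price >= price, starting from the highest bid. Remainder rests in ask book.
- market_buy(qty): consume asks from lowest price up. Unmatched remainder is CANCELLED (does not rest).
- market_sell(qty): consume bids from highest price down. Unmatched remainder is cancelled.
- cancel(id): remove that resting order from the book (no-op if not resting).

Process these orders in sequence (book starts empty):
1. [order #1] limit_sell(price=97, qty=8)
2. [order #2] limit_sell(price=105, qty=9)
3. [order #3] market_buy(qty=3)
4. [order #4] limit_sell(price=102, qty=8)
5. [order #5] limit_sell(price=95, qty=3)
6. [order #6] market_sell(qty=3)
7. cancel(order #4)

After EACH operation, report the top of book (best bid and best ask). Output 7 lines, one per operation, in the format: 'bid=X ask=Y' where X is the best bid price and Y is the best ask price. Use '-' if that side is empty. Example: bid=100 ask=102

Answer: bid=- ask=97
bid=- ask=97
bid=- ask=97
bid=- ask=97
bid=- ask=95
bid=- ask=95
bid=- ask=95

Derivation:
After op 1 [order #1] limit_sell(price=97, qty=8): fills=none; bids=[-] asks=[#1:8@97]
After op 2 [order #2] limit_sell(price=105, qty=9): fills=none; bids=[-] asks=[#1:8@97 #2:9@105]
After op 3 [order #3] market_buy(qty=3): fills=#3x#1:3@97; bids=[-] asks=[#1:5@97 #2:9@105]
After op 4 [order #4] limit_sell(price=102, qty=8): fills=none; bids=[-] asks=[#1:5@97 #4:8@102 #2:9@105]
After op 5 [order #5] limit_sell(price=95, qty=3): fills=none; bids=[-] asks=[#5:3@95 #1:5@97 #4:8@102 #2:9@105]
After op 6 [order #6] market_sell(qty=3): fills=none; bids=[-] asks=[#5:3@95 #1:5@97 #4:8@102 #2:9@105]
After op 7 cancel(order #4): fills=none; bids=[-] asks=[#5:3@95 #1:5@97 #2:9@105]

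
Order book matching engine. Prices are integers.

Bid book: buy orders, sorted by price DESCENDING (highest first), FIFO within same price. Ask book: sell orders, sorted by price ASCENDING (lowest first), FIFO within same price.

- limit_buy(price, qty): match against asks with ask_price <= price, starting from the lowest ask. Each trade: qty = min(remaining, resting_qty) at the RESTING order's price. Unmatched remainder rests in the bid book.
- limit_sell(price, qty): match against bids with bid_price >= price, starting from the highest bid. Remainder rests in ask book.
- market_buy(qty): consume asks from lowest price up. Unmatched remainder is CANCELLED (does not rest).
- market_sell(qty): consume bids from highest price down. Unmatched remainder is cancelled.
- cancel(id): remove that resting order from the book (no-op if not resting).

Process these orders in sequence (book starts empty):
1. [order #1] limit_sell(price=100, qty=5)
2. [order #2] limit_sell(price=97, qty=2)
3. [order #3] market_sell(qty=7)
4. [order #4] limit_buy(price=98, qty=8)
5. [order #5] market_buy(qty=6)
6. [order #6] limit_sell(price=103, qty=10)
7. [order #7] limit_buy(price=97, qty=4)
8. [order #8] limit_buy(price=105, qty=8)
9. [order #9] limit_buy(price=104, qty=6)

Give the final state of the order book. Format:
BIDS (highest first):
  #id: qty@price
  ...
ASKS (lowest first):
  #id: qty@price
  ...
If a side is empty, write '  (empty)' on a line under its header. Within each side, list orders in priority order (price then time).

Answer: BIDS (highest first):
  #9: 4@104
  #4: 6@98
  #7: 4@97
ASKS (lowest first):
  (empty)

Derivation:
After op 1 [order #1] limit_sell(price=100, qty=5): fills=none; bids=[-] asks=[#1:5@100]
After op 2 [order #2] limit_sell(price=97, qty=2): fills=none; bids=[-] asks=[#2:2@97 #1:5@100]
After op 3 [order #3] market_sell(qty=7): fills=none; bids=[-] asks=[#2:2@97 #1:5@100]
After op 4 [order #4] limit_buy(price=98, qty=8): fills=#4x#2:2@97; bids=[#4:6@98] asks=[#1:5@100]
After op 5 [order #5] market_buy(qty=6): fills=#5x#1:5@100; bids=[#4:6@98] asks=[-]
After op 6 [order #6] limit_sell(price=103, qty=10): fills=none; bids=[#4:6@98] asks=[#6:10@103]
After op 7 [order #7] limit_buy(price=97, qty=4): fills=none; bids=[#4:6@98 #7:4@97] asks=[#6:10@103]
After op 8 [order #8] limit_buy(price=105, qty=8): fills=#8x#6:8@103; bids=[#4:6@98 #7:4@97] asks=[#6:2@103]
After op 9 [order #9] limit_buy(price=104, qty=6): fills=#9x#6:2@103; bids=[#9:4@104 #4:6@98 #7:4@97] asks=[-]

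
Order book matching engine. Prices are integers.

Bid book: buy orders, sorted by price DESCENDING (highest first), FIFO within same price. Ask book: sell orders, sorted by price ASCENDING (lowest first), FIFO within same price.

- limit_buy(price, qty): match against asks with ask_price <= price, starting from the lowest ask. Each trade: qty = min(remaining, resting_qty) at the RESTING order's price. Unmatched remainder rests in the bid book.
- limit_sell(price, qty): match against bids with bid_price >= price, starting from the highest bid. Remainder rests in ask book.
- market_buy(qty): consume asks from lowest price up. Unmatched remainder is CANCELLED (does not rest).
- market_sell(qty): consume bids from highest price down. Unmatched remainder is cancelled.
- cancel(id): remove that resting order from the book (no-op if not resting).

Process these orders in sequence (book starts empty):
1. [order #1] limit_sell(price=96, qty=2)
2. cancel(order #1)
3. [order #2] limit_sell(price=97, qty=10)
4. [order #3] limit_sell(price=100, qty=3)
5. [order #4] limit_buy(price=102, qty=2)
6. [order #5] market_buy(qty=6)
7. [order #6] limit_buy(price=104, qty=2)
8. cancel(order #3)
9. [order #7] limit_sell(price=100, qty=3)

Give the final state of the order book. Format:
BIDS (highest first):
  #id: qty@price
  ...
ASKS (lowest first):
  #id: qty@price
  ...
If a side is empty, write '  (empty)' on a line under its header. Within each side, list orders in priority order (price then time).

Answer: BIDS (highest first):
  (empty)
ASKS (lowest first):
  #7: 3@100

Derivation:
After op 1 [order #1] limit_sell(price=96, qty=2): fills=none; bids=[-] asks=[#1:2@96]
After op 2 cancel(order #1): fills=none; bids=[-] asks=[-]
After op 3 [order #2] limit_sell(price=97, qty=10): fills=none; bids=[-] asks=[#2:10@97]
After op 4 [order #3] limit_sell(price=100, qty=3): fills=none; bids=[-] asks=[#2:10@97 #3:3@100]
After op 5 [order #4] limit_buy(price=102, qty=2): fills=#4x#2:2@97; bids=[-] asks=[#2:8@97 #3:3@100]
After op 6 [order #5] market_buy(qty=6): fills=#5x#2:6@97; bids=[-] asks=[#2:2@97 #3:3@100]
After op 7 [order #6] limit_buy(price=104, qty=2): fills=#6x#2:2@97; bids=[-] asks=[#3:3@100]
After op 8 cancel(order #3): fills=none; bids=[-] asks=[-]
After op 9 [order #7] limit_sell(price=100, qty=3): fills=none; bids=[-] asks=[#7:3@100]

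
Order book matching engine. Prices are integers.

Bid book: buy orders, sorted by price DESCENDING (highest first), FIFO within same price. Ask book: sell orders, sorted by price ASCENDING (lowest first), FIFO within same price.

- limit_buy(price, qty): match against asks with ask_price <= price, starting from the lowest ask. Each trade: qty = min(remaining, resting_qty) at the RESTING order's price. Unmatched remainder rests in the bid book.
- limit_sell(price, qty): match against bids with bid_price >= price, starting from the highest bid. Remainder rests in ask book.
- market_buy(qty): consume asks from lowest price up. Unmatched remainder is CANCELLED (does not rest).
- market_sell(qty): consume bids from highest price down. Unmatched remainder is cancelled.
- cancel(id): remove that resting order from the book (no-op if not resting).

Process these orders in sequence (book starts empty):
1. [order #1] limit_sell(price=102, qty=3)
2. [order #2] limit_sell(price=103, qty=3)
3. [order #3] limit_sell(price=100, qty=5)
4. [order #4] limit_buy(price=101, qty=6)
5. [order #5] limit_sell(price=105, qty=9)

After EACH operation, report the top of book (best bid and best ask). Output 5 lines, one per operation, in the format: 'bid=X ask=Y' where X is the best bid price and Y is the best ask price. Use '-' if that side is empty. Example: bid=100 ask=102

After op 1 [order #1] limit_sell(price=102, qty=3): fills=none; bids=[-] asks=[#1:3@102]
After op 2 [order #2] limit_sell(price=103, qty=3): fills=none; bids=[-] asks=[#1:3@102 #2:3@103]
After op 3 [order #3] limit_sell(price=100, qty=5): fills=none; bids=[-] asks=[#3:5@100 #1:3@102 #2:3@103]
After op 4 [order #4] limit_buy(price=101, qty=6): fills=#4x#3:5@100; bids=[#4:1@101] asks=[#1:3@102 #2:3@103]
After op 5 [order #5] limit_sell(price=105, qty=9): fills=none; bids=[#4:1@101] asks=[#1:3@102 #2:3@103 #5:9@105]

Answer: bid=- ask=102
bid=- ask=102
bid=- ask=100
bid=101 ask=102
bid=101 ask=102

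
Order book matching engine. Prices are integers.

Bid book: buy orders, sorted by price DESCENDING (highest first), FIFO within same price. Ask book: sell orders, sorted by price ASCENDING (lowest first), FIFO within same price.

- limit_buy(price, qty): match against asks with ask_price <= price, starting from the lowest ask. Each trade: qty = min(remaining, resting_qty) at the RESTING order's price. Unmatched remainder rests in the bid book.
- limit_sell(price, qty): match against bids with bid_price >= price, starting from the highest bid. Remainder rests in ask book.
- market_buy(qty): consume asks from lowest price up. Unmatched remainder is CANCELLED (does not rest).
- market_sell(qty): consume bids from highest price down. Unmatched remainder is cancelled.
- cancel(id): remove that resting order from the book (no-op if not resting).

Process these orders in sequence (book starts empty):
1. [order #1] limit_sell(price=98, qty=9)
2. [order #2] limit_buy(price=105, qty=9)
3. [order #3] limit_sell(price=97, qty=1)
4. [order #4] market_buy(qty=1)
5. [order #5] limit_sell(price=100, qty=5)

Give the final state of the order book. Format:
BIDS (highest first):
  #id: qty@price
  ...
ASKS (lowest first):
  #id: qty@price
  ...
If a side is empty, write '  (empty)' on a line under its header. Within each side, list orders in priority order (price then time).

Answer: BIDS (highest first):
  (empty)
ASKS (lowest first):
  #5: 5@100

Derivation:
After op 1 [order #1] limit_sell(price=98, qty=9): fills=none; bids=[-] asks=[#1:9@98]
After op 2 [order #2] limit_buy(price=105, qty=9): fills=#2x#1:9@98; bids=[-] asks=[-]
After op 3 [order #3] limit_sell(price=97, qty=1): fills=none; bids=[-] asks=[#3:1@97]
After op 4 [order #4] market_buy(qty=1): fills=#4x#3:1@97; bids=[-] asks=[-]
After op 5 [order #5] limit_sell(price=100, qty=5): fills=none; bids=[-] asks=[#5:5@100]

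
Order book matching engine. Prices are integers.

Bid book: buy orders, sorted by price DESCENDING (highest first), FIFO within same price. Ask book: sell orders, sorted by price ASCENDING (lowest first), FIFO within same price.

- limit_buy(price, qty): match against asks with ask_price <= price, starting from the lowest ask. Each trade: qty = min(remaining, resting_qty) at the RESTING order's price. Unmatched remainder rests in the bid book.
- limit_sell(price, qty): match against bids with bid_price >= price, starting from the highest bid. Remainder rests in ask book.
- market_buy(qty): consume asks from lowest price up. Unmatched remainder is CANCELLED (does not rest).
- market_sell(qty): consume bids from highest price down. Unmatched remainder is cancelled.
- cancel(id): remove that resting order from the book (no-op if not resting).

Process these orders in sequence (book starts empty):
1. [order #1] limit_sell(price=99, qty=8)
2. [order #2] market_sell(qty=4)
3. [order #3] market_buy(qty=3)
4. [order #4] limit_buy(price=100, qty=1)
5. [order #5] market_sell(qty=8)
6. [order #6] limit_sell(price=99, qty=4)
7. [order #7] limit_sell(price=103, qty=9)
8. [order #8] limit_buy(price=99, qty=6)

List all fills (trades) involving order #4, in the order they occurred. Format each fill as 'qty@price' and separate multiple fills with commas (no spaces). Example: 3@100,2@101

Answer: 1@99

Derivation:
After op 1 [order #1] limit_sell(price=99, qty=8): fills=none; bids=[-] asks=[#1:8@99]
After op 2 [order #2] market_sell(qty=4): fills=none; bids=[-] asks=[#1:8@99]
After op 3 [order #3] market_buy(qty=3): fills=#3x#1:3@99; bids=[-] asks=[#1:5@99]
After op 4 [order #4] limit_buy(price=100, qty=1): fills=#4x#1:1@99; bids=[-] asks=[#1:4@99]
After op 5 [order #5] market_sell(qty=8): fills=none; bids=[-] asks=[#1:4@99]
After op 6 [order #6] limit_sell(price=99, qty=4): fills=none; bids=[-] asks=[#1:4@99 #6:4@99]
After op 7 [order #7] limit_sell(price=103, qty=9): fills=none; bids=[-] asks=[#1:4@99 #6:4@99 #7:9@103]
After op 8 [order #8] limit_buy(price=99, qty=6): fills=#8x#1:4@99 #8x#6:2@99; bids=[-] asks=[#6:2@99 #7:9@103]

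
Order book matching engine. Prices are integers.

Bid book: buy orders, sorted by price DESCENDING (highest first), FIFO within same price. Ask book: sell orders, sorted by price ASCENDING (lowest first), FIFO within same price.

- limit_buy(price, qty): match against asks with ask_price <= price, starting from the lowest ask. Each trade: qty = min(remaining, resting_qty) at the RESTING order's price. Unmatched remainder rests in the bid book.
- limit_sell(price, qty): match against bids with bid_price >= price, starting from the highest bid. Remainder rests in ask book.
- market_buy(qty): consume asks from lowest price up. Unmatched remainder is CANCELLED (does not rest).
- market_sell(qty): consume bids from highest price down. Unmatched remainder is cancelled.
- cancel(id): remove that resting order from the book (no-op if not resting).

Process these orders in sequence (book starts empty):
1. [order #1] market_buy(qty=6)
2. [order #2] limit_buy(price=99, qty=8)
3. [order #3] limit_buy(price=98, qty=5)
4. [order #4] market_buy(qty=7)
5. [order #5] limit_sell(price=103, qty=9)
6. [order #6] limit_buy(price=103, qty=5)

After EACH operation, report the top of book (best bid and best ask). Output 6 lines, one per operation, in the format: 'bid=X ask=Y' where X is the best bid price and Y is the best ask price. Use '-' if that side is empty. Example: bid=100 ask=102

Answer: bid=- ask=-
bid=99 ask=-
bid=99 ask=-
bid=99 ask=-
bid=99 ask=103
bid=99 ask=103

Derivation:
After op 1 [order #1] market_buy(qty=6): fills=none; bids=[-] asks=[-]
After op 2 [order #2] limit_buy(price=99, qty=8): fills=none; bids=[#2:8@99] asks=[-]
After op 3 [order #3] limit_buy(price=98, qty=5): fills=none; bids=[#2:8@99 #3:5@98] asks=[-]
After op 4 [order #4] market_buy(qty=7): fills=none; bids=[#2:8@99 #3:5@98] asks=[-]
After op 5 [order #5] limit_sell(price=103, qty=9): fills=none; bids=[#2:8@99 #3:5@98] asks=[#5:9@103]
After op 6 [order #6] limit_buy(price=103, qty=5): fills=#6x#5:5@103; bids=[#2:8@99 #3:5@98] asks=[#5:4@103]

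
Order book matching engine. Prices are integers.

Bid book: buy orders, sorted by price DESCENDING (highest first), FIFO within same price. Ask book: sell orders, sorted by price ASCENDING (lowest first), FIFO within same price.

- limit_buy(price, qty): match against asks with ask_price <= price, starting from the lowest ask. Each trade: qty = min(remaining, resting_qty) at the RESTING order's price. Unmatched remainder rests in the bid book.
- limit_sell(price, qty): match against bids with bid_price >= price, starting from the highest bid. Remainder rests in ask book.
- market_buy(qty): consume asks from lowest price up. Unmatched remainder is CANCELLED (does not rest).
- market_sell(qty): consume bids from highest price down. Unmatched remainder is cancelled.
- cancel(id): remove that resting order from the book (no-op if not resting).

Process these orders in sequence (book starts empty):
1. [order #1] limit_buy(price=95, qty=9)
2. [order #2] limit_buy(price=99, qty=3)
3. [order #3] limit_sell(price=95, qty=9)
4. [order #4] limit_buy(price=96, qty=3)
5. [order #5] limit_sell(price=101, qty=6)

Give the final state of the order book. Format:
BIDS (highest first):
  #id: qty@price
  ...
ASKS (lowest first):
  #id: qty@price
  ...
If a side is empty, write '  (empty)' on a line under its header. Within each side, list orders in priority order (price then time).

After op 1 [order #1] limit_buy(price=95, qty=9): fills=none; bids=[#1:9@95] asks=[-]
After op 2 [order #2] limit_buy(price=99, qty=3): fills=none; bids=[#2:3@99 #1:9@95] asks=[-]
After op 3 [order #3] limit_sell(price=95, qty=9): fills=#2x#3:3@99 #1x#3:6@95; bids=[#1:3@95] asks=[-]
After op 4 [order #4] limit_buy(price=96, qty=3): fills=none; bids=[#4:3@96 #1:3@95] asks=[-]
After op 5 [order #5] limit_sell(price=101, qty=6): fills=none; bids=[#4:3@96 #1:3@95] asks=[#5:6@101]

Answer: BIDS (highest first):
  #4: 3@96
  #1: 3@95
ASKS (lowest first):
  #5: 6@101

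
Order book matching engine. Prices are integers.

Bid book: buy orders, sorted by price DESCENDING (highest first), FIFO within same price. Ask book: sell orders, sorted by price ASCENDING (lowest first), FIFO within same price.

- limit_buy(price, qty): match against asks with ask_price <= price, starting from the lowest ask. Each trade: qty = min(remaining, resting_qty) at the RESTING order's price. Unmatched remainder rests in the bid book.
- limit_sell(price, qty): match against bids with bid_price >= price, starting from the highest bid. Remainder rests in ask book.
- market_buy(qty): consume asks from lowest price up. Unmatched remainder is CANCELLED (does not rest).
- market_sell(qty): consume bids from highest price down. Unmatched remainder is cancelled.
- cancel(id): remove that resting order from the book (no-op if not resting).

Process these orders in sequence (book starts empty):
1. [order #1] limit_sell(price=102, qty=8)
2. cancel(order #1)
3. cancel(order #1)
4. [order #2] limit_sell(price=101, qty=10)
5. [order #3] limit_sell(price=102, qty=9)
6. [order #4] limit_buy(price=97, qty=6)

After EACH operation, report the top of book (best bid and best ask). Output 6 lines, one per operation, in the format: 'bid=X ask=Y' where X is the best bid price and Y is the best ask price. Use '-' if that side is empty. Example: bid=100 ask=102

Answer: bid=- ask=102
bid=- ask=-
bid=- ask=-
bid=- ask=101
bid=- ask=101
bid=97 ask=101

Derivation:
After op 1 [order #1] limit_sell(price=102, qty=8): fills=none; bids=[-] asks=[#1:8@102]
After op 2 cancel(order #1): fills=none; bids=[-] asks=[-]
After op 3 cancel(order #1): fills=none; bids=[-] asks=[-]
After op 4 [order #2] limit_sell(price=101, qty=10): fills=none; bids=[-] asks=[#2:10@101]
After op 5 [order #3] limit_sell(price=102, qty=9): fills=none; bids=[-] asks=[#2:10@101 #3:9@102]
After op 6 [order #4] limit_buy(price=97, qty=6): fills=none; bids=[#4:6@97] asks=[#2:10@101 #3:9@102]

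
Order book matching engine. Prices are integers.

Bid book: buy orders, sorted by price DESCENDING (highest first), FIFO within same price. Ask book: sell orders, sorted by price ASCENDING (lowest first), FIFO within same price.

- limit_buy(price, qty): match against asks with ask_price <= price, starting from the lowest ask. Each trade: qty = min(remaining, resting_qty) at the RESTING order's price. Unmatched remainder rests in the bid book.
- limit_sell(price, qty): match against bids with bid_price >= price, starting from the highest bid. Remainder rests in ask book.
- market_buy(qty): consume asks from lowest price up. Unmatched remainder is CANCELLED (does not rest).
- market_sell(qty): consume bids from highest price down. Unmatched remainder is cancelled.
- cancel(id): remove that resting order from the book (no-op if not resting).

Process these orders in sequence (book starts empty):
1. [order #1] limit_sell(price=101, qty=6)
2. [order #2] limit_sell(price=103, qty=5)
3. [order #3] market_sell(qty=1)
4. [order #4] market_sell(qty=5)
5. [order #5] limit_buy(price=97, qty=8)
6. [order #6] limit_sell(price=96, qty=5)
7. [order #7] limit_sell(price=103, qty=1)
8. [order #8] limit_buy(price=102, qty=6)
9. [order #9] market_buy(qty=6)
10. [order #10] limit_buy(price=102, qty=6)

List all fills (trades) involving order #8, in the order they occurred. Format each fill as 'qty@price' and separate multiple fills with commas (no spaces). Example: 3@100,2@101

After op 1 [order #1] limit_sell(price=101, qty=6): fills=none; bids=[-] asks=[#1:6@101]
After op 2 [order #2] limit_sell(price=103, qty=5): fills=none; bids=[-] asks=[#1:6@101 #2:5@103]
After op 3 [order #3] market_sell(qty=1): fills=none; bids=[-] asks=[#1:6@101 #2:5@103]
After op 4 [order #4] market_sell(qty=5): fills=none; bids=[-] asks=[#1:6@101 #2:5@103]
After op 5 [order #5] limit_buy(price=97, qty=8): fills=none; bids=[#5:8@97] asks=[#1:6@101 #2:5@103]
After op 6 [order #6] limit_sell(price=96, qty=5): fills=#5x#6:5@97; bids=[#5:3@97] asks=[#1:6@101 #2:5@103]
After op 7 [order #7] limit_sell(price=103, qty=1): fills=none; bids=[#5:3@97] asks=[#1:6@101 #2:5@103 #7:1@103]
After op 8 [order #8] limit_buy(price=102, qty=6): fills=#8x#1:6@101; bids=[#5:3@97] asks=[#2:5@103 #7:1@103]
After op 9 [order #9] market_buy(qty=6): fills=#9x#2:5@103 #9x#7:1@103; bids=[#5:3@97] asks=[-]
After op 10 [order #10] limit_buy(price=102, qty=6): fills=none; bids=[#10:6@102 #5:3@97] asks=[-]

Answer: 6@101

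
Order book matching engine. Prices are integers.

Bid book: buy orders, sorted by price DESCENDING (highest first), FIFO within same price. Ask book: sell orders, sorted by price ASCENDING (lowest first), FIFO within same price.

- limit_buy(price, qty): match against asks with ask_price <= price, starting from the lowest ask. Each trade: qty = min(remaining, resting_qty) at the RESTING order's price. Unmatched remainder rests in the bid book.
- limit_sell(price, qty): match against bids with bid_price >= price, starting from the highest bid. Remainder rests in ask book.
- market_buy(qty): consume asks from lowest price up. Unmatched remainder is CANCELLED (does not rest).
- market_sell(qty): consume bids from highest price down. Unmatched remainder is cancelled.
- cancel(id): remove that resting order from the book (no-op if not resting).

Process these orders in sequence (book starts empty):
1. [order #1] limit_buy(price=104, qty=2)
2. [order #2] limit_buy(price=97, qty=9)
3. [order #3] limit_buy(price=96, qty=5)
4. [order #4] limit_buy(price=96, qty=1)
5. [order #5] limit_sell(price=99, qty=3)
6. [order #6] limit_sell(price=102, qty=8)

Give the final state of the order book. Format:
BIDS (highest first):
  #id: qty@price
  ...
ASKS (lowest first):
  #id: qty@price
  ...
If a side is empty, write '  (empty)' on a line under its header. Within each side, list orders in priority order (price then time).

After op 1 [order #1] limit_buy(price=104, qty=2): fills=none; bids=[#1:2@104] asks=[-]
After op 2 [order #2] limit_buy(price=97, qty=9): fills=none; bids=[#1:2@104 #2:9@97] asks=[-]
After op 3 [order #3] limit_buy(price=96, qty=5): fills=none; bids=[#1:2@104 #2:9@97 #3:5@96] asks=[-]
After op 4 [order #4] limit_buy(price=96, qty=1): fills=none; bids=[#1:2@104 #2:9@97 #3:5@96 #4:1@96] asks=[-]
After op 5 [order #5] limit_sell(price=99, qty=3): fills=#1x#5:2@104; bids=[#2:9@97 #3:5@96 #4:1@96] asks=[#5:1@99]
After op 6 [order #6] limit_sell(price=102, qty=8): fills=none; bids=[#2:9@97 #3:5@96 #4:1@96] asks=[#5:1@99 #6:8@102]

Answer: BIDS (highest first):
  #2: 9@97
  #3: 5@96
  #4: 1@96
ASKS (lowest first):
  #5: 1@99
  #6: 8@102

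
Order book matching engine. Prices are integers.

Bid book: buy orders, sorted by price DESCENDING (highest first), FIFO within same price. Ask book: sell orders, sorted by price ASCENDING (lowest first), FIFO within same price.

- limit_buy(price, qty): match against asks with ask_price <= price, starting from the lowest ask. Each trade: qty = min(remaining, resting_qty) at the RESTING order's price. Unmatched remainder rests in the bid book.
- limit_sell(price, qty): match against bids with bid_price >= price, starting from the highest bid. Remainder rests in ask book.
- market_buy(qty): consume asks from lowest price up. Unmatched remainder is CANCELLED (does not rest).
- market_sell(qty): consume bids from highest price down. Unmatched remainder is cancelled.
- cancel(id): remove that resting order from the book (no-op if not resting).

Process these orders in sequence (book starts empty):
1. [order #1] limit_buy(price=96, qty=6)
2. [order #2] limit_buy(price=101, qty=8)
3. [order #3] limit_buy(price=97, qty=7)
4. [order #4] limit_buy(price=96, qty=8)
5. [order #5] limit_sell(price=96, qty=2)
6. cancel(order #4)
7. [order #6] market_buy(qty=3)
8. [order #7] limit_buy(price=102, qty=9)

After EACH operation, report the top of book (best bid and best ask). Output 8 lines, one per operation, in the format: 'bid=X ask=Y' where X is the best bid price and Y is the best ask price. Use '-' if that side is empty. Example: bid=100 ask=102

Answer: bid=96 ask=-
bid=101 ask=-
bid=101 ask=-
bid=101 ask=-
bid=101 ask=-
bid=101 ask=-
bid=101 ask=-
bid=102 ask=-

Derivation:
After op 1 [order #1] limit_buy(price=96, qty=6): fills=none; bids=[#1:6@96] asks=[-]
After op 2 [order #2] limit_buy(price=101, qty=8): fills=none; bids=[#2:8@101 #1:6@96] asks=[-]
After op 3 [order #3] limit_buy(price=97, qty=7): fills=none; bids=[#2:8@101 #3:7@97 #1:6@96] asks=[-]
After op 4 [order #4] limit_buy(price=96, qty=8): fills=none; bids=[#2:8@101 #3:7@97 #1:6@96 #4:8@96] asks=[-]
After op 5 [order #5] limit_sell(price=96, qty=2): fills=#2x#5:2@101; bids=[#2:6@101 #3:7@97 #1:6@96 #4:8@96] asks=[-]
After op 6 cancel(order #4): fills=none; bids=[#2:6@101 #3:7@97 #1:6@96] asks=[-]
After op 7 [order #6] market_buy(qty=3): fills=none; bids=[#2:6@101 #3:7@97 #1:6@96] asks=[-]
After op 8 [order #7] limit_buy(price=102, qty=9): fills=none; bids=[#7:9@102 #2:6@101 #3:7@97 #1:6@96] asks=[-]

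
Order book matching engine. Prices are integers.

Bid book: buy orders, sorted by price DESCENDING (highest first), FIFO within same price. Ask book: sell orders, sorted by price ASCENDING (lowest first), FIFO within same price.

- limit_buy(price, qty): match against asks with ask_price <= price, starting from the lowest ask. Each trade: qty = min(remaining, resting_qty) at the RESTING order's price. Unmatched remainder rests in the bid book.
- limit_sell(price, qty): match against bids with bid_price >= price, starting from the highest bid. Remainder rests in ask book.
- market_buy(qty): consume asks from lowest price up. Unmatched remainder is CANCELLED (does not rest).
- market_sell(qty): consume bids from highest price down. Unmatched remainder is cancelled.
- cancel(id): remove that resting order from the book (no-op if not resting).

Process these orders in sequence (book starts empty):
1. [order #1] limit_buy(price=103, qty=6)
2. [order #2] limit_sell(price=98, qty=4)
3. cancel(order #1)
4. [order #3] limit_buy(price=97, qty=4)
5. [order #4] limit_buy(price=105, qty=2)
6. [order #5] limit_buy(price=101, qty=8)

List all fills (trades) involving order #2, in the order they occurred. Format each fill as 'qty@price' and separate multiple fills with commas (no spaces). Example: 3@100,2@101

After op 1 [order #1] limit_buy(price=103, qty=6): fills=none; bids=[#1:6@103] asks=[-]
After op 2 [order #2] limit_sell(price=98, qty=4): fills=#1x#2:4@103; bids=[#1:2@103] asks=[-]
After op 3 cancel(order #1): fills=none; bids=[-] asks=[-]
After op 4 [order #3] limit_buy(price=97, qty=4): fills=none; bids=[#3:4@97] asks=[-]
After op 5 [order #4] limit_buy(price=105, qty=2): fills=none; bids=[#4:2@105 #3:4@97] asks=[-]
After op 6 [order #5] limit_buy(price=101, qty=8): fills=none; bids=[#4:2@105 #5:8@101 #3:4@97] asks=[-]

Answer: 4@103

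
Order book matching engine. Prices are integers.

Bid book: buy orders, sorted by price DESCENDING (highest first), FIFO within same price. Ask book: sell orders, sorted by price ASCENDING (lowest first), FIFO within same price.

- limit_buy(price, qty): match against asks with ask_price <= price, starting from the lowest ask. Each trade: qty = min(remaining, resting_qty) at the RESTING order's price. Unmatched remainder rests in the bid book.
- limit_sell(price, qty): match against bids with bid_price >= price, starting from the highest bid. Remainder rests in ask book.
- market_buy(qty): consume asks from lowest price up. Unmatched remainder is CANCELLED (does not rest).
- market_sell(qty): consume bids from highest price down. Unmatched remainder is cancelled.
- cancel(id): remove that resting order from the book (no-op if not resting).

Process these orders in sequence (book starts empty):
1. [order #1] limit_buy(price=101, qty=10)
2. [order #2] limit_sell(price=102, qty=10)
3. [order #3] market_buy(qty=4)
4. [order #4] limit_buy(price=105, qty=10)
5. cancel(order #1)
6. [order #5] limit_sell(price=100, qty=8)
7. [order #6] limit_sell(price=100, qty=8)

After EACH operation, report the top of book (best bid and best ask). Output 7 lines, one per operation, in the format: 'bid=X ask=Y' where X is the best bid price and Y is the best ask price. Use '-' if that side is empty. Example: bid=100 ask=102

Answer: bid=101 ask=-
bid=101 ask=102
bid=101 ask=102
bid=105 ask=-
bid=105 ask=-
bid=- ask=100
bid=- ask=100

Derivation:
After op 1 [order #1] limit_buy(price=101, qty=10): fills=none; bids=[#1:10@101] asks=[-]
After op 2 [order #2] limit_sell(price=102, qty=10): fills=none; bids=[#1:10@101] asks=[#2:10@102]
After op 3 [order #3] market_buy(qty=4): fills=#3x#2:4@102; bids=[#1:10@101] asks=[#2:6@102]
After op 4 [order #4] limit_buy(price=105, qty=10): fills=#4x#2:6@102; bids=[#4:4@105 #1:10@101] asks=[-]
After op 5 cancel(order #1): fills=none; bids=[#4:4@105] asks=[-]
After op 6 [order #5] limit_sell(price=100, qty=8): fills=#4x#5:4@105; bids=[-] asks=[#5:4@100]
After op 7 [order #6] limit_sell(price=100, qty=8): fills=none; bids=[-] asks=[#5:4@100 #6:8@100]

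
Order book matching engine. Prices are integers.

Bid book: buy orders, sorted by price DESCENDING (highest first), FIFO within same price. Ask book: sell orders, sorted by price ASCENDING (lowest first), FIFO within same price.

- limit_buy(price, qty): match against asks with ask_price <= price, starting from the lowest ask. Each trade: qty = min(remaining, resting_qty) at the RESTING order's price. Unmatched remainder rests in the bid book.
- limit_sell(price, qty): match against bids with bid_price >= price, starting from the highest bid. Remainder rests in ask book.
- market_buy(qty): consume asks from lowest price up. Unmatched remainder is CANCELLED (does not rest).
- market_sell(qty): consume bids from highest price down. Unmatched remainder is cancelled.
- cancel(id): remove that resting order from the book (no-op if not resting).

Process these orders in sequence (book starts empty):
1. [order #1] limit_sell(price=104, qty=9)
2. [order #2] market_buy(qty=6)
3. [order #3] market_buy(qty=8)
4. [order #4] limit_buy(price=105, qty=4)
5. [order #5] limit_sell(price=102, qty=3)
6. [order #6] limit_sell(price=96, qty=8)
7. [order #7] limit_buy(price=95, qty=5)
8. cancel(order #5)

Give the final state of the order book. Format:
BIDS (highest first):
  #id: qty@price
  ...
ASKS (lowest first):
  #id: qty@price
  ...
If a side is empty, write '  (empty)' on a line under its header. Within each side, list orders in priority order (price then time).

After op 1 [order #1] limit_sell(price=104, qty=9): fills=none; bids=[-] asks=[#1:9@104]
After op 2 [order #2] market_buy(qty=6): fills=#2x#1:6@104; bids=[-] asks=[#1:3@104]
After op 3 [order #3] market_buy(qty=8): fills=#3x#1:3@104; bids=[-] asks=[-]
After op 4 [order #4] limit_buy(price=105, qty=4): fills=none; bids=[#4:4@105] asks=[-]
After op 5 [order #5] limit_sell(price=102, qty=3): fills=#4x#5:3@105; bids=[#4:1@105] asks=[-]
After op 6 [order #6] limit_sell(price=96, qty=8): fills=#4x#6:1@105; bids=[-] asks=[#6:7@96]
After op 7 [order #7] limit_buy(price=95, qty=5): fills=none; bids=[#7:5@95] asks=[#6:7@96]
After op 8 cancel(order #5): fills=none; bids=[#7:5@95] asks=[#6:7@96]

Answer: BIDS (highest first):
  #7: 5@95
ASKS (lowest first):
  #6: 7@96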